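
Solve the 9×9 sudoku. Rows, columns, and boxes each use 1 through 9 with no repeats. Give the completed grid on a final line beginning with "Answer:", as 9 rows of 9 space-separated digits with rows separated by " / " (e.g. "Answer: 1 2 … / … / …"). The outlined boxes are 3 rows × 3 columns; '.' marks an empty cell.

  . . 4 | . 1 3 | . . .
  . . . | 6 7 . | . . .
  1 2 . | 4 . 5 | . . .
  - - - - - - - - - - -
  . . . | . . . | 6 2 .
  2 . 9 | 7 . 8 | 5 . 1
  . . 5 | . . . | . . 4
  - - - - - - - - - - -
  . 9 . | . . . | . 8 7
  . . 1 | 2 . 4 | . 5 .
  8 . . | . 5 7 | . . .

Step 1. [r5c8∈{3}] nothing but 3 survives at r5c8, so r5c8=3.
Step 2. [r1c4∈{8,9}] col 4 places 8 nowhere but r1c4, so r1c4=8.
Step 3. [r3c5∈{9}] r3c5 is down to just 9 ⇒ r3c5=9.
Step 4. [r9c4∈{1,3,9}] box 8 places 9 nowhere but r9c4 ⇒ r9c4=9.
Step 5. [r7c1∈{3,4,5,6}] row 7 places 5 nowhere but r7c1 ⇒ r7c1=5.
Step 6. [r9c2∈{3,4,6}] across box 7, 4 lands solely at r9c2, so r9c2=4.
Step 7. [r5c2∈{6}] nothing but 6 survives at r5c2, so r5c2=6.
Step 8. [r7c7∈{1,2,3,4}] r7c7 is the only open cell in row 7 admitting 4, so r7c7=4.
Step 9. [r4c1∈{3,4,7}] col 1 places 4 nowhere but r4c1. So r4c1=4.
Step 10. [r4c5∈{3}] only 3 remains possible at r4c5, so r4c5=3.
Step 11. [r6c4∈{1}] r6c4's peers cover all but 1, so r6c4=1.
Step 12. [r7c5∈{6}] r7c5 is down to just 6 ⇒ r7c5=6.
Step 13. [r2c6∈{2}] r2c6's peers cover all but 2, so r2c6=2.
Step 14. [r4c6∈{9}] r4c6 has the single candidate 9. So r4c6=9.
Step 15. [r4c9∈{8}] only 8 remains possible at r4c9 ⇒ r4c9=8.
Step 16. [r4c3∈{7}] r4c3 is down to just 7. So r4c3=7.
Step 17. [r6c1∈{3}] r6c1 has the single candidate 3 ⇒ r6c1=3.
Step 18. [r2c1∈{9}] only 9 remains possible at r2c1, so r2c1=9.
Step 19. [r7c3∈{2,3}] r7c3 is the only open cell in row 7 admitting 2, so r7c3=2.
Step 20. [r6c2∈{8}] r6c2 is down to just 8. So r6c2=8.
Step 21. [r2c8∈{1,4}] across row 2, 4 lands solely at r2c8, so r2c8=4.
Step 22. [r2c7∈{1,3,8}] in row 2, 1 fits only at r2c7 ⇒ r2c7=1.
Step 23. [r3c7∈{3,7,8}] col 7 places 8 nowhere but r3c7, so r3c7=8.
Step 24. [r3c8∈{6,7}] in row 3, 7 fits only at r3c8, so r3c8=7.
Step 25. [r6c8∈{9}] r6c8 is down to just 9 ⇒ r6c8=9.
Step 26. [r1c8∈{6}] r1c8 has the single candidate 6 ⇒ r1c8=6.
Step 27. [r3c9∈{3}] nothing but 3 survives at r3c9 ⇒ r3c9=3.
Step 28. [r8c1∈{6,7}] 6 has one home in col 1: r8c1. So r8c1=6.
Step 29. [r9c3∈{3}] only 3 remains possible at r9c3, so r9c3=3.
Step 30. [r2c9∈{5}] only 5 remains possible at r2c9 ⇒ r2c9=5.
Step 31. [r8c9∈{9}] r8c9's peers cover all but 9. So r8c9=9.
Step 32. [r9c7∈{2}] r9c7's peers cover all but 2 ⇒ r9c7=2.
Step 33. [r8c2∈{7}] nothing but 7 survives at r8c2, so r8c2=7.
Step 34. [r6c6∈{6}] r6c6 has the single candidate 6. So r6c6=6.
Step 35. [r8c7∈{3}] r8c7 is down to just 3 ⇒ r8c7=3.
Step 36. [r5c5∈{4}] r5c5's peers cover all but 4, so r5c5=4.
Step 37. [r1c9∈{2}] only 2 remains possible at r1c9 ⇒ r1c9=2.
Step 38. [r6c5∈{2}] only 2 remains possible at r6c5. So r6c5=2.
Step 39. [r2c3∈{8}] r2c3's peers cover all but 8, so r2c3=8.
Step 40. [r4c2∈{1}] only 1 remains possible at r4c2, so r4c2=1.
Step 41. [r8c5∈{8}] r8c5's peers cover all but 8, so r8c5=8.
Step 42. [r1c7∈{9}] r1c7 has the single candidate 9. So r1c7=9.
Step 43. [r9c8∈{1}] only 1 remains possible at r9c8. So r9c8=1.
Step 44. [r7c4∈{3}] r7c4 has the single candidate 3 ⇒ r7c4=3.
Step 45. [r2c2∈{3}] r2c2 has the single candidate 3, so r2c2=3.
Step 46. [r3c3∈{6}] r3c3 is down to just 6 ⇒ r3c3=6.
Step 47. [r9c9∈{6}] r9c9 has the single candidate 6. So r9c9=6.
Step 48. [r4c4∈{5}] r4c4 is down to just 5. So r4c4=5.
Step 49. [r7c6∈{1}] nothing but 1 survives at r7c6 ⇒ r7c6=1.
Step 50. [r1c1∈{7}] r1c1 is down to just 7 ⇒ r1c1=7.
Step 51. [r6c7∈{7}] nothing but 7 survives at r6c7. So r6c7=7.
Step 52. [r1c2∈{5}] nothing but 5 survives at r1c2. So r1c2=5.

Answer: 7 5 4 8 1 3 9 6 2 / 9 3 8 6 7 2 1 4 5 / 1 2 6 4 9 5 8 7 3 / 4 1 7 5 3 9 6 2 8 / 2 6 9 7 4 8 5 3 1 / 3 8 5 1 2 6 7 9 4 / 5 9 2 3 6 1 4 8 7 / 6 7 1 2 8 4 3 5 9 / 8 4 3 9 5 7 2 1 6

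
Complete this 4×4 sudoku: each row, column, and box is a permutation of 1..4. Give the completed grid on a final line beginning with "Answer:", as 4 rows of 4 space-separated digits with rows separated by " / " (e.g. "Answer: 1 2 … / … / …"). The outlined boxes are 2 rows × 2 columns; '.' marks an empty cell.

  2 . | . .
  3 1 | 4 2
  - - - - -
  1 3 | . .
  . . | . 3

Step 1. [r4c2∈{2,4}] in col 2, 2 fits only at r4c2, so r4c2=2.
Step 2. [r1c4∈{1}] only 1 remains possible at r1c4. So r1c4=1.
Step 3. [r3c4∈{4}] nothing but 4 survives at r3c4, so r3c4=4.
Step 4. [r1c3∈{3}] r1c3 is down to just 3, so r1c3=3.
Step 5. [r3c3∈{2}] nothing but 2 survives at r3c3. So r3c3=2.
Step 6. [r1c2∈{4}] nothing but 4 survives at r1c2, so r1c2=4.
Step 7. [r4c3∈{1}] r4c3 is down to just 1, so r4c3=1.
Step 8. [r4c1∈{4}] r4c1 has the single candidate 4 ⇒ r4c1=4.

Answer: 2 4 3 1 / 3 1 4 2 / 1 3 2 4 / 4 2 1 3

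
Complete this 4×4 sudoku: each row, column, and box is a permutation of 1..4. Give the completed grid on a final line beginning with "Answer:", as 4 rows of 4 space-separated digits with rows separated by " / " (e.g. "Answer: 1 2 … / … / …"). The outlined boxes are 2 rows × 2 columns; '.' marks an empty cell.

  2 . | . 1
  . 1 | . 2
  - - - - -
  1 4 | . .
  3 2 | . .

Step 1. [r2c3∈{3,4}] 3 has one home in row 2: r2c3 ⇒ r2c3=3.
Step 2. [r1c3∈{4}] r1c3 has the single candidate 4 ⇒ r1c3=4.
Step 3. [r4c4∈{4}] r4c4 has the single candidate 4, so r4c4=4.
Step 4. [r3c4∈{3}] r3c4 has the single candidate 3 ⇒ r3c4=3.
Step 5. [r3c3∈{2}] r3c3 is down to just 2. So r3c3=2.
Step 6. [r4c3∈{1}] r4c3 has the single candidate 1, so r4c3=1.
Step 7. [r1c2∈{3}] r1c2 has the single candidate 3, so r1c2=3.
Step 8. [r2c1∈{4}] r2c1 is down to just 4 ⇒ r2c1=4.

Answer: 2 3 4 1 / 4 1 3 2 / 1 4 2 3 / 3 2 1 4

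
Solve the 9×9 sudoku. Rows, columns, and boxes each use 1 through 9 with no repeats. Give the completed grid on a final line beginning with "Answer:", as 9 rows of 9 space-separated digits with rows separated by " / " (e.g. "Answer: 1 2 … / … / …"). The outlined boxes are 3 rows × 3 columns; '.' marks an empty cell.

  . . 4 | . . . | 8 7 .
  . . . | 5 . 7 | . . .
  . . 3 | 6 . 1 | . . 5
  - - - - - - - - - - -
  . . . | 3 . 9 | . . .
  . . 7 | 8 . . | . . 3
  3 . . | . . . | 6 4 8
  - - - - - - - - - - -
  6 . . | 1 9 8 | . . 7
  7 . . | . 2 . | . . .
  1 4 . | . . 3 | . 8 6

Step 1. [r1c2∈{1,2,5,6,9}] in row 1, 6 fits only at r1c2. So r1c2=6.
Step 2. [r7c7∈{2,3,4,5}] in row 7, 4 fits only at r7c7 ⇒ r7c7=4.
Step 3. [r1c9∈{1,2,9}] 1 has one home in row 1: r1c9, so r1c9=1.
Step 4. [r4c9∈{2}] only 2 remains possible at r4c9, so r4c9=2.
Step 5. [r8c9∈{9}] r8c9 is down to just 9 ⇒ r8c9=9.
Step 6. [r3c5∈{4,8}] r3c5 is the only open cell in row 3 admitting 4. So r3c5=4.
Step 7. [r5c6∈{2,4,5,6}] r5c6 is the only open cell in box 5 admitting 4, so r5c6=4.
Step 8. [r2c5∈{3,8}] across col 5, 8 lands solely at r2c5 ⇒ r2c5=8.
Step 9. [r1c1∈{2,5,9}] 5 has one home in row 1: r1c1, so r1c1=5.
Step 10. [r9c3∈{2,5,9}] across row 9, 9 lands solely at r9c3. So r9c3=9.
Step 11. [r6c2∈{1,2,5,9}] across row 6, 9 lands solely at r6c2. So r6c2=9.
Step 12. [r9c7∈{2,5}] r9c7 is the only open cell in row 9 admitting 2. So r9c7=2.
Step 13. [r3c7∈{9}] r3c7 has the single candidate 9. So r3c7=9.
Step 14. [r9c5∈{5,7}] in row 9, 5 fits only at r9c5. So r9c5=5.
Step 15. [r5c1∈{2}] r5c1's peers cover all but 2, so r5c1=2.
Step 16. [r4c3∈{1,5,6,8}] in col 3, 6 fits only at r4c3, so r4c3=6.
Step 17. [r4c7∈{1,5,7}] col 7 places 7 nowhere but r4c7, so r4c7=7.
Step 18. [r4c5∈{1}] only 1 remains possible at r4c5 ⇒ r4c5=1.
Step 19. [r4c8∈{5}] nothing but 5 survives at r4c8. So r4c8=5.
Step 20. [r5c2∈{1,5}] 5 has one home in row 5: r5c2 ⇒ r5c2=5.
Step 21. [r7c8∈{3}] r7c8 is down to just 3 ⇒ r7c8=3.
Step 22. [r7c2∈{2}] r7c2 has the single candidate 2. So r7c2=2.
Step 23. [r4c2∈{8}] r4c2 is down to just 8, so r4c2=8.
Step 24. [r2c3∈{1,2}] 2 has one home in col 3: r2c3 ⇒ r2c3=2.
Step 25. [r5c7∈{1}] r5c7's peers cover all but 1 ⇒ r5c7=1.
Step 26. [r1c6∈{2}] r1c6 is down to just 2 ⇒ r1c6=2.
Step 27. [r8c3∈{5,8}] 8 has one home in row 8: r8c3, so r8c3=8.
Step 28. [r6c5∈{7}] r6c5's peers cover all but 7 ⇒ r6c5=7.
Step 29. [r8c2∈{3}] only 3 remains possible at r8c2 ⇒ r8c2=3.
Step 30. [r8c4∈{4}] nothing but 4 survives at r8c4, so r8c4=4.
Step 31. [r2c9∈{4}] r2c9's peers cover all but 4 ⇒ r2c9=4.
Step 32. [r3c2∈{7}] nothing but 7 survives at r3c2. So r3c2=7.
Step 33. [r2c7∈{3}] r2c7 is down to just 3 ⇒ r2c7=3.
Step 34. [r5c8∈{9}] r5c8 has the single candidate 9, so r5c8=9.
Step 35. [r9c4∈{7}] only 7 remains possible at r9c4 ⇒ r9c4=7.
Step 36. [r2c1∈{9}] r2c1's peers cover all but 9 ⇒ r2c1=9.
Step 37. [r2c2∈{1}] r2c2's peers cover all but 1, so r2c2=1.
Step 38. [r8c6∈{6}] r8c6 is down to just 6, so r8c6=6.
Step 39. [r6c4∈{2}] only 2 remains possible at r6c4. So r6c4=2.
Step 40. [r6c6∈{5}] r6c6 has the single candidate 5, so r6c6=5.
Step 41. [r3c1∈{8}] nothing but 8 survives at r3c1, so r3c1=8.
Step 42. [r7c3∈{5}] nothing but 5 survives at r7c3. So r7c3=5.
Step 43. [r4c1∈{4}] nothing but 4 survives at r4c1. So r4c1=4.
Step 44. [r2c8∈{6}] nothing but 6 survives at r2c8, so r2c8=6.
Step 45. [r8c8∈{1}] r8c8's peers cover all but 1. So r8c8=1.
Step 46. [r5c5∈{6}] nothing but 6 survives at r5c5, so r5c5=6.
Step 47. [r1c5∈{3}] only 3 remains possible at r1c5 ⇒ r1c5=3.
Step 48. [r6c3∈{1}] r6c3's peers cover all but 1. So r6c3=1.
Step 49. [r3c8∈{2}] r3c8 is down to just 2 ⇒ r3c8=2.
Step 50. [r8c7∈{5}] r8c7 is down to just 5 ⇒ r8c7=5.
Step 51. [r1c4∈{9}] only 9 remains possible at r1c4, so r1c4=9.

Answer: 5 6 4 9 3 2 8 7 1 / 9 1 2 5 8 7 3 6 4 / 8 7 3 6 4 1 9 2 5 / 4 8 6 3 1 9 7 5 2 / 2 5 7 8 6 4 1 9 3 / 3 9 1 2 7 5 6 4 8 / 6 2 5 1 9 8 4 3 7 / 7 3 8 4 2 6 5 1 9 / 1 4 9 7 5 3 2 8 6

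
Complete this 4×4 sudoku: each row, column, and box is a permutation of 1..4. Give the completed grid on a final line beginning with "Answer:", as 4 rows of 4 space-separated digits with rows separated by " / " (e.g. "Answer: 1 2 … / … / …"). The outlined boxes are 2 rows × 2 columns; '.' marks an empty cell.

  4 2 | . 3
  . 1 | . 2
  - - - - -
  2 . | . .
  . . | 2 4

Step 1. [r3c3∈{1,3}] r3c3 is the only open cell in col 3 admitting 3, so r3c3=3.
Step 2. [r4c1∈{1,3}] r4c1 is the only open cell in row 4 admitting 1, so r4c1=1.
Step 3. [r2c1∈{3}] nothing but 3 survives at r2c1. So r2c1=3.
Step 4. [r4c2∈{3}] only 3 remains possible at r4c2, so r4c2=3.
Step 5. [r3c4∈{1}] r3c4 is down to just 1. So r3c4=1.
Step 6. [r3c2∈{4}] nothing but 4 survives at r3c2. So r3c2=4.
Step 7. [r2c3∈{4}] r2c3 is down to just 4, so r2c3=4.
Step 8. [r1c3∈{1}] nothing but 1 survives at r1c3 ⇒ r1c3=1.

Answer: 4 2 1 3 / 3 1 4 2 / 2 4 3 1 / 1 3 2 4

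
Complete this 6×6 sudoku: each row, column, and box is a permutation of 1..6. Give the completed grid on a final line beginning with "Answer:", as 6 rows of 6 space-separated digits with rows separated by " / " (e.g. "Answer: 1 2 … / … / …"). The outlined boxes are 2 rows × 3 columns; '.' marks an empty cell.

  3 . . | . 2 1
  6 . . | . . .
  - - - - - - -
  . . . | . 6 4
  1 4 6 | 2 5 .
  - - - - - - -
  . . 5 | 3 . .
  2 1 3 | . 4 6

Step 1. [r2c6∈{3,5}] 5 has one home in col 6: r2c6. So r2c6=5.
Step 2. [r1c3∈{4}] r1c3's peers cover all but 4. So r1c3=4.
Step 3. [r2c2∈{2}] only 2 remains possible at r2c2. So r2c2=2.
Step 4. [r3c2∈{3,5}] in row 3, 3 fits only at r3c2, so r3c2=3.
Step 5. [r2c4∈{4}] r2c4 is down to just 4, so r2c4=4.
Step 6. [r1c4∈{6}] only 6 remains possible at r1c4 ⇒ r1c4=6.
Step 7. [r5c2∈{6}] nothing but 6 survives at r5c2. So r5c2=6.
Step 8. [r2c3∈{1}] r2c3's peers cover all but 1. So r2c3=1.
Step 9. [r6c4∈{5}] r6c4 is down to just 5, so r6c4=5.
Step 10. [r5c1∈{4}] r5c1's peers cover all but 4, so r5c1=4.
Step 11. [r4c6∈{3}] nothing but 3 survives at r4c6, so r4c6=3.
Step 12. [r2c5∈{3}] r2c5 has the single candidate 3 ⇒ r2c5=3.
Step 13. [r3c1∈{5}] only 5 remains possible at r3c1. So r3c1=5.
Step 14. [r1c2∈{5}] only 5 remains possible at r1c2 ⇒ r1c2=5.
Step 15. [r5c6∈{2}] only 2 remains possible at r5c6, so r5c6=2.
Step 16. [r3c4∈{1}] r3c4 is down to just 1, so r3c4=1.
Step 17. [r3c3∈{2}] r3c3's peers cover all but 2, so r3c3=2.
Step 18. [r5c5∈{1}] r5c5 is down to just 1, so r5c5=1.

Answer: 3 5 4 6 2 1 / 6 2 1 4 3 5 / 5 3 2 1 6 4 / 1 4 6 2 5 3 / 4 6 5 3 1 2 / 2 1 3 5 4 6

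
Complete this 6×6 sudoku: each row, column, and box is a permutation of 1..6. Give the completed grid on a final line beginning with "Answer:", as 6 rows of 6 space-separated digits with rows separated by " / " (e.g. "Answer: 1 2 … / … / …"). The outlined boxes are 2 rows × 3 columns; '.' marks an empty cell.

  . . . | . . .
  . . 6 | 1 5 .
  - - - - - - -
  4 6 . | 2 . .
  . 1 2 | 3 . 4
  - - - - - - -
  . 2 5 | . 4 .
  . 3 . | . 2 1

Step 1. [r1c5∈{3,6}] 3 has one home in col 5: r1c5, so r1c5=3.
Step 2. [r5c4∈{6}] r5c4 has the single candidate 6. So r5c4=6.
Step 3. [r1c2∈{4,5}] 5 has one home in col 2: r1c2, so r1c2=5.
Step 4. [r2c6∈{2}] r2c6's peers cover all but 2 ⇒ r2c6=2.
Step 5. [r1c3∈{1,4}] 1 has one home in col 3: r1c3 ⇒ r1c3=1.
Step 6. [r1c4∈{4}] r1c4's peers cover all but 4, so r1c4=4.
Step 7. [r5c6∈{3}] r5c6's peers cover all but 3 ⇒ r5c6=3.
Step 8. [r4c1∈{5}] r4c1 has the single candidate 5. So r4c1=5.
Step 9. [r4c5∈{6}] r4c5 is down to just 6, so r4c5=6.
Step 10. [r3c5∈{1}] r3c5 is down to just 1 ⇒ r3c5=1.
Step 11. [r1c6∈{6}] r1c6 is down to just 6, so r1c6=6.
Step 12. [r2c2∈{4}] nothing but 4 survives at r2c2, so r2c2=4.
Step 13. [r3c3∈{3}] nothing but 3 survives at r3c3, so r3c3=3.
Step 14. [r1c1∈{2}] only 2 remains possible at r1c1, so r1c1=2.
Step 15. [r3c6∈{5}] only 5 remains possible at r3c6 ⇒ r3c6=5.
Step 16. [r2c1∈{3}] r2c1 has the single candidate 3, so r2c1=3.
Step 17. [r6c1∈{6}] nothing but 6 survives at r6c1. So r6c1=6.
Step 18. [r6c3∈{4}] only 4 remains possible at r6c3, so r6c3=4.
Step 19. [r6c4∈{5}] r6c4's peers cover all but 5. So r6c4=5.
Step 20. [r5c1∈{1}] nothing but 1 survives at r5c1. So r5c1=1.

Answer: 2 5 1 4 3 6 / 3 4 6 1 5 2 / 4 6 3 2 1 5 / 5 1 2 3 6 4 / 1 2 5 6 4 3 / 6 3 4 5 2 1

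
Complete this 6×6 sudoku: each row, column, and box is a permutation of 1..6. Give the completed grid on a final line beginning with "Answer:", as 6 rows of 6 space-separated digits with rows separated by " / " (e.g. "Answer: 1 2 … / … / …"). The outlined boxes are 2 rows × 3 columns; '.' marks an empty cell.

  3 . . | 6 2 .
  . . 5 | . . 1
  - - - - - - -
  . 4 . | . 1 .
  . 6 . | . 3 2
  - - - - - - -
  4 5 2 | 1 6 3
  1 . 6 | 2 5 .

Step 1. [r3c4∈{5}] r3c4's peers cover all but 5 ⇒ r3c4=5.
Step 2. [r1c3∈{1,4}] in col 3, 4 fits only at r1c3, so r1c3=4.
Step 3. [r3c1∈{2}] nothing but 2 survives at r3c1, so r3c1=2.
Step 4. [r2c4∈{3,4}] in row 2, 3 fits only at r2c4. So r2c4=3.
Step 5. [r2c2∈{2}] r2c2 has the single candidate 2. So r2c2=2.
Step 6. [r3c3∈{3}] r3c3's peers cover all but 3 ⇒ r3c3=3.
Step 7. [r2c5∈{4}] r2c5 is down to just 4, so r2c5=4.
Step 8. [r4c3∈{1}] only 1 remains possible at r4c3. So r4c3=1.
Step 9. [r1c6∈{5}] r1c6 is down to just 5. So r1c6=5.
Step 10. [r4c4∈{4}] r4c4's peers cover all but 4, so r4c4=4.
Step 11. [r2c1∈{6}] r2c1 has the single candidate 6 ⇒ r2c1=6.
Step 12. [r3c6∈{6}] nothing but 6 survives at r3c6. So r3c6=6.
Step 13. [r1c2∈{1}] r1c2's peers cover all but 1 ⇒ r1c2=1.
Step 14. [r6c6∈{4}] only 4 remains possible at r6c6. So r6c6=4.
Step 15. [r4c1∈{5}] nothing but 5 survives at r4c1, so r4c1=5.
Step 16. [r6c2∈{3}] r6c2 has the single candidate 3, so r6c2=3.

Answer: 3 1 4 6 2 5 / 6 2 5 3 4 1 / 2 4 3 5 1 6 / 5 6 1 4 3 2 / 4 5 2 1 6 3 / 1 3 6 2 5 4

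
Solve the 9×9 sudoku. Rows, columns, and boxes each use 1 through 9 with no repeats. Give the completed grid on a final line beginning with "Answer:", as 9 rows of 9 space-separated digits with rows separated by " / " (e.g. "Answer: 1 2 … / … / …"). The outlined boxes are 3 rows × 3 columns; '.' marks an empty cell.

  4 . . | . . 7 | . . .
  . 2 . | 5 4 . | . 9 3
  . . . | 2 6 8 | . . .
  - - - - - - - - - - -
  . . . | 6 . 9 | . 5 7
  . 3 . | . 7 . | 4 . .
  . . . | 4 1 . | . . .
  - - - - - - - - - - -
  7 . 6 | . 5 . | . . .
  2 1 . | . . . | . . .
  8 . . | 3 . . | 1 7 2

Step 1. [r8c3∈{3,4,5,9}] r8c3 is the only open cell in box 7 admitting 3 ⇒ r8c3=3.
Step 2. [r4c5∈{2,3,8}] in col 5, 2 fits only at r4c5. So r4c5=2.
Step 3. [r8c5∈{8,9}] 8 has one home in col 5: r8c5, so r8c5=8.
Step 4. [r4c1∈{1}] r4c1 is down to just 1. So r4c1=1.
Step 5. [r9c5∈{9}] r9c5's peers cover all but 9, so r9c5=9.
Step 6. [r7c2∈{4,9}] box 7 places 9 nowhere but r7c2, so r7c2=9.
Step 7. [r2c1∈{6}] r2c1 has the single candidate 6, so r2c1=6.
Step 8. [r6c2∈{5,6,7,8}] in col 2, 6 fits only at r6c2, so r6c2=6.
Step 9. [r6c3∈{2,5,7,8,9}] row 6 places 7 nowhere but r6c3, so r6c3=7.
Step 10. [r5c3∈{2,5,8,9}] col 3 places 2 nowhere but r5c3, so r5c3=2.
Step 11. [r4c7∈{3,8}] across row 4, 3 lands solely at r4c7 ⇒ r4c7=3.
Step 12. [r7c7∈{8}] r7c7's peers cover all but 8, so r7c7=8.
Step 13. [r7c9∈{4}] nothing but 4 survives at r7c9. So r7c9=4.
Step 14. [r8c8∈{6}] r8c8 is down to just 6 ⇒ r8c8=6.
Step 15. [r5c9∈{1,6,8,9}] 6 has one home in row 5: r5c9, so r5c9=6.
Step 16. [r2c3∈{1,8}] 8 has one home in row 2: r2c3 ⇒ r2c3=8.
Step 17. [r1c2∈{5}] r1c2's peers cover all but 5. So r1c2=5.
Step 18. [r5c1∈{5,9}] in row 5, 9 fits only at r5c1. So r5c1=9.
Step 19. [r5c8∈{1,8}] row 5 places 1 nowhere but r5c8, so r5c8=1.
Step 20. [r9c2∈{4}] only 4 remains possible at r9c2, so r9c2=4.
Step 21. [r7c4∈{1}] r7c4's peers cover all but 1. So r7c4=1.
Step 22. [r3c3∈{1,9}] in row 3, 9 fits only at r3c3 ⇒ r3c3=9.
Step 23. [r3c9∈{1,5}] row 3 places 1 nowhere but r3c9. So r3c9=1.
Step 24. [r8c9∈{5,9}] col 9 places 5 nowhere but r8c9. So r8c9=5.
Step 25. [r6c9∈{8,9}] across col 9, 9 lands solely at r6c9 ⇒ r6c9=9.
Step 26. [r6c8∈{2,8}] in row 6, 8 fits only at r6c8, so r6c8=8.
Step 27. [r1c8∈{2}] r1c8's peers cover all but 2, so r1c8=2.
Step 28. [r3c2∈{7}] nothing but 7 survives at r3c2 ⇒ r3c2=7.
Step 29. [r5c6∈{5}] r5c6 is down to just 5, so r5c6=5.
Step 30. [r8c4∈{7}] only 7 remains possible at r8c4, so r8c4=7.
Step 31. [r4c2∈{8}] only 8 remains possible at r4c2. So r4c2=8.
Step 32. [r1c9∈{8}] only 8 remains possible at r1c9 ⇒ r1c9=8.
Step 33. [r7c8∈{3}] r7c8's peers cover all but 3, so r7c8=3.
Step 34. [r4c3∈{4}] r4c3's peers cover all but 4. So r4c3=4.
Step 35. [r6c7∈{2}] only 2 remains possible at r6c7. So r6c7=2.
Step 36. [r1c5∈{3}] r1c5's peers cover all but 3, so r1c5=3.
Step 37. [r9c6∈{6}] r9c6 has the single candidate 6 ⇒ r9c6=6.
Step 38. [r8c6∈{4}] only 4 remains possible at r8c6. So r8c6=4.
Step 39. [r3c1∈{3}] only 3 remains possible at r3c1 ⇒ r3c1=3.
Step 40. [r3c7∈{5}] r3c7 is down to just 5. So r3c7=5.
Step 41. [r6c1∈{5}] r6c1 is down to just 5 ⇒ r6c1=5.
Step 42. [r1c7∈{6}] r1c7's peers cover all but 6. So r1c7=6.
Step 43. [r1c3∈{1}] nothing but 1 survives at r1c3 ⇒ r1c3=1.
Step 44. [r6c6∈{3}] r6c6 is down to just 3. So r6c6=3.
Step 45. [r2c7∈{7}] r2c7's peers cover all but 7, so r2c7=7.
Step 46. [r5c4∈{8}] r5c4 is down to just 8. So r5c4=8.
Step 47. [r1c4∈{9}] nothing but 9 survives at r1c4, so r1c4=9.
Step 48. [r9c3∈{5}] nothing but 5 survives at r9c3. So r9c3=5.
Step 49. [r8c7∈{9}] r8c7 has the single candidate 9. So r8c7=9.
Step 50. [r3c8∈{4}] r3c8 has the single candidate 4 ⇒ r3c8=4.
Step 51. [r2c6∈{1}] nothing but 1 survives at r2c6 ⇒ r2c6=1.
Step 52. [r7c6∈{2}] nothing but 2 survives at r7c6 ⇒ r7c6=2.

Answer: 4 5 1 9 3 7 6 2 8 / 6 2 8 5 4 1 7 9 3 / 3 7 9 2 6 8 5 4 1 / 1 8 4 6 2 9 3 5 7 / 9 3 2 8 7 5 4 1 6 / 5 6 7 4 1 3 2 8 9 / 7 9 6 1 5 2 8 3 4 / 2 1 3 7 8 4 9 6 5 / 8 4 5 3 9 6 1 7 2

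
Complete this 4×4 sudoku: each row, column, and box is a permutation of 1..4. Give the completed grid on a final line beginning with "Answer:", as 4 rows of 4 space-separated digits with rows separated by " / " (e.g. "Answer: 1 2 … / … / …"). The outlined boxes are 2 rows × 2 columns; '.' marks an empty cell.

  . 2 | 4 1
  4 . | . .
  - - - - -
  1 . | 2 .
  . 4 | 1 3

Step 1. [r3c2∈{3}] r3c2 has the single candidate 3, so r3c2=3.
Step 2. [r2c3∈{3}] r2c3 is down to just 3. So r2c3=3.
Step 3. [r1c1∈{3}] r1c1 has the single candidate 3. So r1c1=3.
Step 4. [r3c4∈{4}] only 4 remains possible at r3c4 ⇒ r3c4=4.
Step 5. [r4c1∈{2}] only 2 remains possible at r4c1, so r4c1=2.
Step 6. [r2c2∈{1}] nothing but 1 survives at r2c2. So r2c2=1.
Step 7. [r2c4∈{2}] r2c4 is down to just 2. So r2c4=2.

Answer: 3 2 4 1 / 4 1 3 2 / 1 3 2 4 / 2 4 1 3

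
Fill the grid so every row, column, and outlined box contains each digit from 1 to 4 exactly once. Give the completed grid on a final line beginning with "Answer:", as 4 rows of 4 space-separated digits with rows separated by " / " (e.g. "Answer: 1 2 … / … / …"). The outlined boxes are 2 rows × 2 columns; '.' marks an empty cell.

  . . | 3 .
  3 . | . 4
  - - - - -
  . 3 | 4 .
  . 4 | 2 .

Step 1. [r3c4∈{1}] only 1 remains possible at r3c4. So r3c4=1.
Step 2. [r2c2∈{1,2}] in row 2, 2 fits only at r2c2. So r2c2=2.
Step 3. [r4c1∈{1}] only 1 remains possible at r4c1. So r4c1=1.
Step 4. [r4c4∈{3}] r4c4 is down to just 3, so r4c4=3.
Step 5. [r1c1∈{4}] nothing but 4 survives at r1c1 ⇒ r1c1=4.
Step 6. [r3c1∈{2}] r3c1 has the single candidate 2, so r3c1=2.
Step 7. [r1c4∈{2}] nothing but 2 survives at r1c4 ⇒ r1c4=2.
Step 8. [r1c2∈{1}] r1c2 is down to just 1, so r1c2=1.
Step 9. [r2c3∈{1}] r2c3 is down to just 1 ⇒ r2c3=1.

Answer: 4 1 3 2 / 3 2 1 4 / 2 3 4 1 / 1 4 2 3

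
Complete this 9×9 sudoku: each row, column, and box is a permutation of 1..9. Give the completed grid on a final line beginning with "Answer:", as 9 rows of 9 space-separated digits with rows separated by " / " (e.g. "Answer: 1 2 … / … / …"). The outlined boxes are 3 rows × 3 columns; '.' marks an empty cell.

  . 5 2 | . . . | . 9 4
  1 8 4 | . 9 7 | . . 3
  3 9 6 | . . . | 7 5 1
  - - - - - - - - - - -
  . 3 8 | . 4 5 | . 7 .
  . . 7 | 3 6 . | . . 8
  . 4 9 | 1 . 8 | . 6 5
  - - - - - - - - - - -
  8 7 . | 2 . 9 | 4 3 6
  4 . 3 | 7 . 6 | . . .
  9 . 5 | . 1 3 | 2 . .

Step 1. [r5c6∈{2}] r5c6 has the single candidate 2. So r5c6=2.
Step 2. [r4c7∈{1,9}] 1 has one home in row 4: r4c7 ⇒ r4c7=1.
Step 3. [r1c7∈{6,8}] box 3 places 8 nowhere but r1c7, so r1c7=8.
Step 4. [r9c4∈{4,8}] across row 9, 4 lands solely at r9c4 ⇒ r9c4=4.
Step 5. [r8c5∈{5,8}] 8 has one home in box 8: r8c5, so r8c5=8.
Step 6. [r5c7∈{9}] r5c7's peers cover all but 9, so r5c7=9.
Step 7. [r2c4∈{5,6}] across row 2, 5 lands solely at r2c4. So r2c4=5.
Step 8. [r8c8∈{1}] only 1 remains possible at r8c8 ⇒ r8c8=1.
Step 9. [r6c1∈{2}] r6c1 has the single candidate 2 ⇒ r6c1=2.
Step 10. [r7c3∈{1}] r7c3 is down to just 1. So r7c3=1.
Step 11. [r8c9∈{9}] r8c9's peers cover all but 9 ⇒ r8c9=9.
Step 12. [r4c9∈{2}] r4c9's peers cover all but 2 ⇒ r4c9=2.
Step 13. [r9c8∈{8}] r9c8 has the single candidate 8, so r9c8=8.
Step 14. [r9c2∈{6}] nothing but 6 survives at r9c2. So r9c2=6.
Step 15. [r5c2∈{1}] nothing but 1 survives at r5c2. So r5c2=1.
Step 16. [r6c7∈{3}] only 3 remains possible at r6c7 ⇒ r6c7=3.
Step 17. [r5c8∈{4}] nothing but 4 survives at r5c8 ⇒ r5c8=4.
Step 18. [r3c5∈{2}] r3c5 is down to just 2. So r3c5=2.
Step 19. [r7c5∈{5}] r7c5's peers cover all but 5 ⇒ r7c5=5.
Step 20. [r5c1∈{5}] r5c1 is down to just 5 ⇒ r5c1=5.
Step 21. [r4c1∈{6}] r4c1 has the single candidate 6, so r4c1=6.
Step 22. [r4c4∈{9}] only 9 remains possible at r4c4 ⇒ r4c4=9.
Step 23. [r2c8∈{2}] r2c8 has the single candidate 2 ⇒ r2c8=2.
Step 24. [r2c7∈{6}] nothing but 6 survives at r2c7. So r2c7=6.
Step 25. [r1c5∈{3}] r1c5 has the single candidate 3, so r1c5=3.
Step 26. [r3c6∈{4}] r3c6 has the single candidate 4, so r3c6=4.
Step 27. [r3c4∈{8}] r3c4's peers cover all but 8. So r3c4=8.
Step 28. [r1c6∈{1}] nothing but 1 survives at r1c6. So r1c6=1.
Step 29. [r8c2∈{2}] r8c2 is down to just 2 ⇒ r8c2=2.
Step 30. [r8c7∈{5}] r8c7 is down to just 5 ⇒ r8c7=5.
Step 31. [r6c5∈{7}] only 7 remains possible at r6c5. So r6c5=7.
Step 32. [r1c4∈{6}] r1c4's peers cover all but 6, so r1c4=6.
Step 33. [r9c9∈{7}] only 7 remains possible at r9c9. So r9c9=7.
Step 34. [r1c1∈{7}] r1c1 is down to just 7, so r1c1=7.

Answer: 7 5 2 6 3 1 8 9 4 / 1 8 4 5 9 7 6 2 3 / 3 9 6 8 2 4 7 5 1 / 6 3 8 9 4 5 1 7 2 / 5 1 7 3 6 2 9 4 8 / 2 4 9 1 7 8 3 6 5 / 8 7 1 2 5 9 4 3 6 / 4 2 3 7 8 6 5 1 9 / 9 6 5 4 1 3 2 8 7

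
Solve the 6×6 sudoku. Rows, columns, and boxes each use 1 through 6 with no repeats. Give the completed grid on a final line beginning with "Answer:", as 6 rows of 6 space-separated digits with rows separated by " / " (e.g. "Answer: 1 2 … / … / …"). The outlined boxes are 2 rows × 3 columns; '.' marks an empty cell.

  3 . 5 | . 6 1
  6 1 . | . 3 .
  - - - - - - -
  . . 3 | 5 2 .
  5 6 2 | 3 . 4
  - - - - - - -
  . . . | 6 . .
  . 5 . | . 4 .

Step 1. [r6c4∈{1,2}] in col 4, 1 fits only at r6c4. So r6c4=1.
Step 2. [r1c2∈{2,4}] in box 1, 2 fits only at r1c2. So r1c2=2.
Step 3. [r6c6∈{2,3}] r6c6 is the only open cell in row 6 admitting 3. So r6c6=3.
Step 4. [r5c6∈{2,5}] across box 6, 2 lands solely at r5c6 ⇒ r5c6=2.
Step 5. [r3c1∈{1,4}] in row 3, 1 fits only at r3c1, so r3c1=1.
Step 6. [r2c3∈{4}] r2c3's peers cover all but 4 ⇒ r2c3=4.
Step 7. [r5c2∈{3,4}] 3 has one home in row 5: r5c2, so r5c2=3.
Step 8. [r4c5∈{1}] only 1 remains possible at r4c5 ⇒ r4c5=1.
Step 9. [r5c5∈{5}] r5c5's peers cover all but 5. So r5c5=5.
Step 10. [r3c2∈{4}] r3c2 has the single candidate 4 ⇒ r3c2=4.
Step 11. [r2c6∈{5}] only 5 remains possible at r2c6 ⇒ r2c6=5.
Step 12. [r1c4∈{4}] only 4 remains possible at r1c4 ⇒ r1c4=4.
Step 13. [r5c3∈{1}] r5c3 has the single candidate 1. So r5c3=1.
Step 14. [r2c4∈{2}] r2c4 is down to just 2. So r2c4=2.
Step 15. [r6c1∈{2}] r6c1's peers cover all but 2 ⇒ r6c1=2.
Step 16. [r3c6∈{6}] only 6 remains possible at r3c6. So r3c6=6.
Step 17. [r5c1∈{4}] nothing but 4 survives at r5c1. So r5c1=4.
Step 18. [r6c3∈{6}] r6c3 has the single candidate 6. So r6c3=6.

Answer: 3 2 5 4 6 1 / 6 1 4 2 3 5 / 1 4 3 5 2 6 / 5 6 2 3 1 4 / 4 3 1 6 5 2 / 2 5 6 1 4 3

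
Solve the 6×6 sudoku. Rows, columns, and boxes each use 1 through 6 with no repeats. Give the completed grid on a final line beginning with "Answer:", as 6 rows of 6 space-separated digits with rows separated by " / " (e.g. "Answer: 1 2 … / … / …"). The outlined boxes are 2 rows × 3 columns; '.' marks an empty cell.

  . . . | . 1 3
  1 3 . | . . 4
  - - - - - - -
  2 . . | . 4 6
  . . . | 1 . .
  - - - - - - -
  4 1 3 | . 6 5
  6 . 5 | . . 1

Step 1. [r3c2∈{5}] r3c2 is down to just 5 ⇒ r3c2=5.
Step 2. [r5c4∈{2}] r5c4 is down to just 2, so r5c4=2.
Step 3. [r2c5∈{2,5}] across box 2, 2 lands solely at r2c5. So r2c5=2.
Step 4. [r2c3∈{6}] nothing but 6 survives at r2c3 ⇒ r2c3=6.
Step 5. [r1c3∈{2,4}] in col 3, 2 fits only at r1c3. So r1c3=2.
Step 6. [r3c4∈{3}] r3c4 has the single candidate 3 ⇒ r3c4=3.
Step 7. [r1c1∈{5}] r1c1 has the single candidate 5 ⇒ r1c1=5.
Step 8. [r4c2∈{4,6}] in row 4, 6 fits only at r4c2 ⇒ r4c2=6.
Step 9. [r4c5∈{5}] r4c5's peers cover all but 5, so r4c5=5.
Step 10. [r3c3∈{1}] r3c3's peers cover all but 1 ⇒ r3c3=1.
Step 11. [r4c3∈{4}] only 4 remains possible at r4c3 ⇒ r4c3=4.
Step 12. [r2c4∈{5}] r2c4 has the single candidate 5 ⇒ r2c4=5.
Step 13. [r6c4∈{4}] only 4 remains possible at r6c4 ⇒ r6c4=4.
Step 14. [r1c2∈{4}] r1c2's peers cover all but 4, so r1c2=4.
Step 15. [r1c4∈{6}] r1c4 has the single candidate 6, so r1c4=6.
Step 16. [r6c5∈{3}] r6c5's peers cover all but 3. So r6c5=3.
Step 17. [r4c1∈{3}] r4c1 has the single candidate 3, so r4c1=3.
Step 18. [r6c2∈{2}] r6c2 is down to just 2. So r6c2=2.
Step 19. [r4c6∈{2}] only 2 remains possible at r4c6 ⇒ r4c6=2.

Answer: 5 4 2 6 1 3 / 1 3 6 5 2 4 / 2 5 1 3 4 6 / 3 6 4 1 5 2 / 4 1 3 2 6 5 / 6 2 5 4 3 1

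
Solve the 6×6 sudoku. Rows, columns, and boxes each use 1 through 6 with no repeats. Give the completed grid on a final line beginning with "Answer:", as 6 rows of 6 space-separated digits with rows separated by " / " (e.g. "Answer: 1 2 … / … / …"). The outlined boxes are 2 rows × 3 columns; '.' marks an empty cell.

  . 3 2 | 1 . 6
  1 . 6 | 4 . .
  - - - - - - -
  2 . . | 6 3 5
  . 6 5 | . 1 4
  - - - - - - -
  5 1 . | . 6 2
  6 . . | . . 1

Step 1. [r5c3∈{3,4}] row 5 places 4 nowhere but r5c3. So r5c3=4.
Step 2. [r6c4∈{3,5}] r6c4 is the only open cell in col 4 admitting 5, so r6c4=5.
Step 3. [r1c5∈{5}] nothing but 5 survives at r1c5. So r1c5=5.
Step 4. [r4c1∈{3}] r4c1 is down to just 3. So r4c1=3.
Step 5. [r4c4∈{2}] nothing but 2 survives at r4c4 ⇒ r4c4=2.
Step 6. [r6c2∈{2}] r6c2 is down to just 2. So r6c2=2.
Step 7. [r2c2∈{5}] r2c2 has the single candidate 5, so r2c2=5.
Step 8. [r2c6∈{3}] nothing but 3 survives at r2c6 ⇒ r2c6=3.
Step 9. [r3c3∈{1}] r3c3 is down to just 1, so r3c3=1.
Step 10. [r6c5∈{4}] r6c5 is down to just 4. So r6c5=4.
Step 11. [r1c1∈{4}] only 4 remains possible at r1c1 ⇒ r1c1=4.
Step 12. [r6c3∈{3}] only 3 remains possible at r6c3, so r6c3=3.
Step 13. [r5c4∈{3}] r5c4 has the single candidate 3. So r5c4=3.
Step 14. [r3c2∈{4}] r3c2 has the single candidate 4, so r3c2=4.
Step 15. [r2c5∈{2}] r2c5 has the single candidate 2. So r2c5=2.

Answer: 4 3 2 1 5 6 / 1 5 6 4 2 3 / 2 4 1 6 3 5 / 3 6 5 2 1 4 / 5 1 4 3 6 2 / 6 2 3 5 4 1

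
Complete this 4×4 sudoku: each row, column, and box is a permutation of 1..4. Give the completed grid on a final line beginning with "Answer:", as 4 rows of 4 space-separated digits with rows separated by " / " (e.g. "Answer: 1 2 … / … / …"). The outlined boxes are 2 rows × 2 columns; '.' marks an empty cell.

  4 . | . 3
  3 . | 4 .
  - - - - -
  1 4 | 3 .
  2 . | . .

Step 1. [r1c3∈{1,2}] across col 3, 2 lands solely at r1c3 ⇒ r1c3=2.
Step 2. [r2c4∈{1}] only 1 remains possible at r2c4. So r2c4=1.
Step 3. [r4c2∈{3}] r4c2's peers cover all but 3. So r4c2=3.
Step 4. [r4c4∈{4}] r4c4 is down to just 4. So r4c4=4.
Step 5. [r4c3∈{1}] r4c3's peers cover all but 1, so r4c3=1.
Step 6. [r3c4∈{2}] only 2 remains possible at r3c4, so r3c4=2.
Step 7. [r1c2∈{1}] r1c2's peers cover all but 1, so r1c2=1.
Step 8. [r2c2∈{2}] r2c2 is down to just 2. So r2c2=2.

Answer: 4 1 2 3 / 3 2 4 1 / 1 4 3 2 / 2 3 1 4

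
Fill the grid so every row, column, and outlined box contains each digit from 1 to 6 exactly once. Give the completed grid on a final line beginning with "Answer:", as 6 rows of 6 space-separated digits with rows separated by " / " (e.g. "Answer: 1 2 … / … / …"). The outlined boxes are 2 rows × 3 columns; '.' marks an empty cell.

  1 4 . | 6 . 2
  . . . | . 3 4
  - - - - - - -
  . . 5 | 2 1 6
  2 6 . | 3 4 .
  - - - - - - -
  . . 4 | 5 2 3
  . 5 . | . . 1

Step 1. [r5c1∈{6}] r5c1 has the single candidate 6 ⇒ r5c1=6.
Step 2. [r6c3∈{2,3}] across row 6, 2 lands solely at r6c3, so r6c3=2.
Step 3. [r6c1∈{3}] only 3 remains possible at r6c1. So r6c1=3.
Step 4. [r2c2∈{2}] r2c2's peers cover all but 2. So r2c2=2.
Step 5. [r4c3∈{1}] r4c3's peers cover all but 1, so r4c3=1.
Step 6. [r3c1∈{4}] r3c1 is down to just 4. So r3c1=4.
Step 7. [r2c3∈{6}] nothing but 6 survives at r2c3 ⇒ r2c3=6.
Step 8. [r6c4∈{4}] r6c4 is down to just 4 ⇒ r6c4=4.
Step 9. [r1c3∈{3}] nothing but 3 survives at r1c3 ⇒ r1c3=3.
Step 10. [r6c5∈{6}] r6c5's peers cover all but 6, so r6c5=6.
Step 11. [r4c6∈{5}] r4c6 is down to just 5 ⇒ r4c6=5.
Step 12. [r3c2∈{3}] r3c2 has the single candidate 3. So r3c2=3.
Step 13. [r5c2∈{1}] r5c2's peers cover all but 1 ⇒ r5c2=1.
Step 14. [r2c1∈{5}] r2c1 has the single candidate 5. So r2c1=5.
Step 15. [r1c5∈{5}] r1c5 is down to just 5, so r1c5=5.
Step 16. [r2c4∈{1}] r2c4's peers cover all but 1. So r2c4=1.

Answer: 1 4 3 6 5 2 / 5 2 6 1 3 4 / 4 3 5 2 1 6 / 2 6 1 3 4 5 / 6 1 4 5 2 3 / 3 5 2 4 6 1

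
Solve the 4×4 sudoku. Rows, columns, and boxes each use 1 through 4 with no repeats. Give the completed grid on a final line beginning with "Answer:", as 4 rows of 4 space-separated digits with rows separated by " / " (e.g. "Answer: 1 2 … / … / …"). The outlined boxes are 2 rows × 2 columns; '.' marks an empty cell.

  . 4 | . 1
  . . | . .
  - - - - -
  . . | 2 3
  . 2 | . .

Step 1. [r2c2∈{1,3}] col 2 places 3 nowhere but r2c2 ⇒ r2c2=3.
Step 2. [r2c1∈{1,2}] across row 2, 1 lands solely at r2c1. So r2c1=1.
Step 3. [r4c4∈{4}] r4c4 is down to just 4, so r4c4=4.
Step 4. [r2c4∈{2}] only 2 remains possible at r2c4 ⇒ r2c4=2.
Step 5. [r1c1∈{2}] r1c1's peers cover all but 2 ⇒ r1c1=2.
Step 6. [r3c2∈{1}] only 1 remains possible at r3c2. So r3c2=1.
Step 7. [r2c3∈{4}] r2c3 is down to just 4, so r2c3=4.
Step 8. [r3c1∈{4}] only 4 remains possible at r3c1 ⇒ r3c1=4.
Step 9. [r4c3∈{1}] r4c3 has the single candidate 1 ⇒ r4c3=1.
Step 10. [r4c1∈{3}] r4c1 has the single candidate 3. So r4c1=3.
Step 11. [r1c3∈{3}] nothing but 3 survives at r1c3. So r1c3=3.

Answer: 2 4 3 1 / 1 3 4 2 / 4 1 2 3 / 3 2 1 4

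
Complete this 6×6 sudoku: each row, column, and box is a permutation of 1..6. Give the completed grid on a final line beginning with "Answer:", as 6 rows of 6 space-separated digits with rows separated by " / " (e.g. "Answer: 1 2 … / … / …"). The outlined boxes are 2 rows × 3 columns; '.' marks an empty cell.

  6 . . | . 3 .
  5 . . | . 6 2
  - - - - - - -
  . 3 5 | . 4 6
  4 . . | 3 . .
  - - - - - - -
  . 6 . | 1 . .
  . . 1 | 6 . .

Step 1. [r2c4∈{4}] nothing but 4 survives at r2c4 ⇒ r2c4=4.
Step 2. [r6c2∈{2,4,5}] in col 2, 5 fits only at r6c2, so r6c2=5.
Step 3. [r5c3∈{2,3,4}] in box 5, 4 fits only at r5c3 ⇒ r5c3=4.
Step 4. [r4c5∈{1,2,5}] r4c5 is the only open cell in col 5 admitting 1. So r4c5=1.
Step 5. [r4c2∈{2}] r4c2 has the single candidate 2 ⇒ r4c2=2.
Step 6. [r1c6∈{1,5}] r1c6 is the only open cell in col 6 admitting 1. So r1c6=1.
Step 7. [r5c5∈{2,5}] r5c5 is the only open cell in col 5 admitting 5. So r5c5=5.
Step 8. [r5c1∈{2,3}] 2 has one home in row 5: r5c1. So r5c1=2.
Step 9. [r5c6∈{3}] nothing but 3 survives at r5c6. So r5c6=3.
Step 10. [r4c6∈{5}] r4c6 is down to just 5 ⇒ r4c6=5.
Step 11. [r6c5∈{2}] nothing but 2 survives at r6c5, so r6c5=2.
Step 12. [r1c4∈{5}] r1c4 has the single candidate 5 ⇒ r1c4=5.
Step 13. [r1c3∈{2}] only 2 remains possible at r1c3, so r1c3=2.
Step 14. [r6c1∈{3}] r6c1 is down to just 3. So r6c1=3.
Step 15. [r2c3∈{3}] r2c3 is down to just 3, so r2c3=3.
Step 16. [r3c4∈{2}] r3c4 has the single candidate 2 ⇒ r3c4=2.
Step 17. [r2c2∈{1}] only 1 remains possible at r2c2, so r2c2=1.
Step 18. [r6c6∈{4}] only 4 remains possible at r6c6, so r6c6=4.
Step 19. [r3c1∈{1}] r3c1 is down to just 1. So r3c1=1.
Step 20. [r1c2∈{4}] r1c2 is down to just 4 ⇒ r1c2=4.
Step 21. [r4c3∈{6}] nothing but 6 survives at r4c3. So r4c3=6.

Answer: 6 4 2 5 3 1 / 5 1 3 4 6 2 / 1 3 5 2 4 6 / 4 2 6 3 1 5 / 2 6 4 1 5 3 / 3 5 1 6 2 4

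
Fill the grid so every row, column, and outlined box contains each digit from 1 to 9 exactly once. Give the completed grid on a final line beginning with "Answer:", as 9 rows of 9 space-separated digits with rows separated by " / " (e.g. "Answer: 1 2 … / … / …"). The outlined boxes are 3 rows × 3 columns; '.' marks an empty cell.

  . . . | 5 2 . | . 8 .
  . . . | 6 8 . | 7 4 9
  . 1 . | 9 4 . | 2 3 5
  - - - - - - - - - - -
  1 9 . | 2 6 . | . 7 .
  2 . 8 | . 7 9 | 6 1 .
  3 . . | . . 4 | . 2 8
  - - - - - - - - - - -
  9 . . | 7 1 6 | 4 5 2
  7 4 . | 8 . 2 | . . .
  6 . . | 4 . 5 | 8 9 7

Step 1. [r7c3∈{3}] r7c3 has the single candidate 3 ⇒ r7c3=3.
Step 2. [r8c3∈{1,5}] in row 8, 5 fits only at r8c3. So r8c3=5.
Step 3. [r3c3∈{6,7}] r3c3 is the only open cell in row 3 admitting 6, so r3c3=6.
Step 4. [r1c7∈{1}] r1c7 is down to just 1 ⇒ r1c7=1.
Step 5. [r8c7∈{3}] r8c7 is down to just 3 ⇒ r8c7=3.
Step 6. [r6c2∈{5,6,7}] row 6 places 6 nowhere but r6c2, so r6c2=6.
Step 7. [r1c2∈{3,7}] across col 2, 7 lands solely at r1c2. So r1c2=7.
Step 8. [r2c2∈{2,3,5}] across col 2, 3 lands solely at r2c2. So r2c2=3.
Step 9. [r5c4∈{3}] r5c4's peers cover all but 3. So r5c4=3.
Step 10. [r4c3∈{4}] only 4 remains possible at r4c3, so r4c3=4.
Step 11. [r2c3∈{2}] r2c3's peers cover all but 2. So r2c3=2.
Step 12. [r6c5∈{5}] nothing but 5 survives at r6c5, so r6c5=5.
Step 13. [r8c9∈{1,6}] 1 has one home in row 8: r8c9, so r8c9=1.
Step 14. [r9c3∈{1}] r9c3 has the single candidate 1, so r9c3=1.
Step 15. [r3c1∈{8}] only 8 remains possible at r3c1. So r3c1=8.
Step 16. [r1c9∈{6}] only 6 remains possible at r1c9. So r1c9=6.
Step 17. [r8c8∈{6}] r8c8 is down to just 6 ⇒ r8c8=6.
Step 18. [r3c6∈{7}] r3c6's peers cover all but 7 ⇒ r3c6=7.
Step 19. [r6c3∈{7}] r6c3's peers cover all but 7, so r6c3=7.
Step 20. [r2c1∈{5}] r2c1's peers cover all but 5. So r2c1=5.
Step 21. [r2c6∈{1}] r2c6 is down to just 1. So r2c6=1.
Step 22. [r5c2∈{5}] r5c2 is down to just 5. So r5c2=5.
Step 23. [r1c6∈{3}] r1c6 is down to just 3 ⇒ r1c6=3.
Step 24. [r5c9∈{4}] r5c9 is down to just 4 ⇒ r5c9=4.
Step 25. [r9c2∈{2}] only 2 remains possible at r9c2, so r9c2=2.
Step 26. [r6c4∈{1}] r6c4's peers cover all but 1. So r6c4=1.
Step 27. [r4c9∈{3}] r4c9 is down to just 3. So r4c9=3.
Step 28. [r1c3∈{9}] nothing but 9 survives at r1c3. So r1c3=9.
Step 29. [r4c7∈{5}] r4c7 has the single candidate 5. So r4c7=5.
Step 30. [r7c2∈{8}] r7c2's peers cover all but 8, so r7c2=8.
Step 31. [r1c1∈{4}] r1c1's peers cover all but 4 ⇒ r1c1=4.
Step 32. [r6c7∈{9}] r6c7 has the single candidate 9, so r6c7=9.
Step 33. [r4c6∈{8}] r4c6 is down to just 8. So r4c6=8.
Step 34. [r9c5∈{3}] r9c5's peers cover all but 3, so r9c5=3.
Step 35. [r8c5∈{9}] r8c5's peers cover all but 9, so r8c5=9.

Answer: 4 7 9 5 2 3 1 8 6 / 5 3 2 6 8 1 7 4 9 / 8 1 6 9 4 7 2 3 5 / 1 9 4 2 6 8 5 7 3 / 2 5 8 3 7 9 6 1 4 / 3 6 7 1 5 4 9 2 8 / 9 8 3 7 1 6 4 5 2 / 7 4 5 8 9 2 3 6 1 / 6 2 1 4 3 5 8 9 7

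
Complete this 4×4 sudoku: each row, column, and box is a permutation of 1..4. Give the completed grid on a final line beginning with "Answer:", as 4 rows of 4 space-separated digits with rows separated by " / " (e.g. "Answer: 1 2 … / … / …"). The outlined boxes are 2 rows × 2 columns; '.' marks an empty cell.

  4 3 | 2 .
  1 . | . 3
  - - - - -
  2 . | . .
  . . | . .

Step 1. [r3c3∈{1,3,4}] in row 3, 3 fits only at r3c3. So r3c3=3.
Step 2. [r4c3∈{1,4}] 1 has one home in col 3: r4c3. So r4c3=1.
Step 3. [r3c4∈{4}] nothing but 4 survives at r3c4, so r3c4=4.
Step 4. [r4c4∈{2}] nothing but 2 survives at r4c4, so r4c4=2.
Step 5. [r4c1∈{3}] nothing but 3 survives at r4c1, so r4c1=3.
Step 6. [r4c2∈{4}] nothing but 4 survives at r4c2 ⇒ r4c2=4.
Step 7. [r2c3∈{4}] only 4 remains possible at r2c3. So r2c3=4.
Step 8. [r3c2∈{1}] nothing but 1 survives at r3c2 ⇒ r3c2=1.
Step 9. [r1c4∈{1}] r1c4's peers cover all but 1, so r1c4=1.
Step 10. [r2c2∈{2}] only 2 remains possible at r2c2. So r2c2=2.

Answer: 4 3 2 1 / 1 2 4 3 / 2 1 3 4 / 3 4 1 2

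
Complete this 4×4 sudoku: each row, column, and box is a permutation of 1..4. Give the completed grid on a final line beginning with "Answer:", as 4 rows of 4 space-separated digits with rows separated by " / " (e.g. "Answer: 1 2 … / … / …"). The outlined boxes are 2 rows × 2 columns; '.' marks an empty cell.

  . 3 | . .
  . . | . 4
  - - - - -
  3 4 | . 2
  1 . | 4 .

Step 1. [r2c1∈{2}] r2c1 has the single candidate 2, so r2c1=2.
Step 2. [r1c4∈{1}] only 1 remains possible at r1c4, so r1c4=1.
Step 3. [r2c2∈{1}] r2c2 is down to just 1. So r2c2=1.
Step 4. [r4c4∈{3}] r4c4 has the single candidate 3. So r4c4=3.
Step 5. [r1c3∈{2}] only 2 remains possible at r1c3. So r1c3=2.
Step 6. [r1c1∈{4}] r1c1 is down to just 4 ⇒ r1c1=4.
Step 7. [r2c3∈{3}] r2c3 is down to just 3 ⇒ r2c3=3.
Step 8. [r4c2∈{2}] r4c2 is down to just 2 ⇒ r4c2=2.
Step 9. [r3c3∈{1}] r3c3 has the single candidate 1, so r3c3=1.

Answer: 4 3 2 1 / 2 1 3 4 / 3 4 1 2 / 1 2 4 3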